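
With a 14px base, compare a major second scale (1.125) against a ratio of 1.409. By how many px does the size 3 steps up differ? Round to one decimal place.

Major second: 14.0 × 1.125³ = 19.934px
At 1.409: 14.0 × 1.409³ = 39.162px
Difference: 39.162 − 19.934 = 19.228px

19.2px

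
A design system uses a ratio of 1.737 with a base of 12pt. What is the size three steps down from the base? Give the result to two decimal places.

2.29pt

12.0 ÷ 1.737³ = 12.0 ÷ 5.24082 ≈ 2.29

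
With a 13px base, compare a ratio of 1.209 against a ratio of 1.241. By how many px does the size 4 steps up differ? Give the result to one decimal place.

At 1.209: 13.0 × 1.209⁴ = 27.775px
At 1.241: 13.0 × 1.241⁴ = 30.834px
Difference: 30.834 − 27.775 = 3.059px

3.1px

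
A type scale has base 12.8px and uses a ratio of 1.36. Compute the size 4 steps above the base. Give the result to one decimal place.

12.8 × 1.36⁴ = 12.8 × 3.42102 ≈ 43.79

43.8px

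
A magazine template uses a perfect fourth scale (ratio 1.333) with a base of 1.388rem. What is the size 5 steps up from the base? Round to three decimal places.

5.842rem

1.388 × 1.333⁵ = 1.388 × 4.20873 ≈ 5.842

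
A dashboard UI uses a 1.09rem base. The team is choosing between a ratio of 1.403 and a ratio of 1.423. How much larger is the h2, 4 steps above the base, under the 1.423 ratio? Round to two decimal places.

At 1.403: 1.09 × 1.403⁴ = 4.2234rem
At 1.423: 1.09 × 1.423⁴ = 4.4694rem
Difference: 4.4694 − 4.2234 = 0.2460rem

0.25rem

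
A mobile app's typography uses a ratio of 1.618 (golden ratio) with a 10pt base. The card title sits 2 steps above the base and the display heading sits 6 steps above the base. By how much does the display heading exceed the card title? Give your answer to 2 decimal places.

Step 2: 10.0 × 1.618² = 26.1792pt
Step 6: 10.0 × 1.618⁶ = 179.4201pt
Difference: 179.4201 − 26.1792 = 153.2409pt

153.24pt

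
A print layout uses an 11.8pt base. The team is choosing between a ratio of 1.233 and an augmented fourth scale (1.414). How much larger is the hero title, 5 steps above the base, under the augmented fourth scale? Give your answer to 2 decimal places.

At 1.233: 11.8 × 1.233⁵ = 33.6277pt
Augmented fourth: 11.8 × 1.414⁵ = 66.7005pt
Difference: 66.7005 − 33.6277 = 33.0728pt

33.07pt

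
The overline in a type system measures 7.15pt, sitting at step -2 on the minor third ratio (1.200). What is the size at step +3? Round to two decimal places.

17.79pt

Moving from step -2 to step +3 is 5 steps up, so multiply by r⁵.
7.15 × 1.200⁵ = 7.15 × 2.48832 ≈ 17.791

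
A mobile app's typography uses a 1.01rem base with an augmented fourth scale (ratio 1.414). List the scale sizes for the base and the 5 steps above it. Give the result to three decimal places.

1.010rem, 1.428rem, 2.019rem, 2.855rem, 4.038rem, 5.709rem

Step 0: 1.01rem
Step 1: 1.01 × 1.414 = 1.428
Step 2: 1.01 × 1.414² = 2.019
Step 3: 1.01 × 1.414³ = 2.855
Step 4: 1.01 × 1.414⁴ = 4.038
Step 5: 1.01 × 1.414⁵ = 5.709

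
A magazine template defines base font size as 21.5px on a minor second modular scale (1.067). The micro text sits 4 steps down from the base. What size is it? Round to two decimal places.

A modular type scale is a geometric sequence: sizeₙ = base × rⁿ.
21.5 ÷ 1.067⁴ = 21.5 ÷ 1.29616 ≈ 16.59

16.59px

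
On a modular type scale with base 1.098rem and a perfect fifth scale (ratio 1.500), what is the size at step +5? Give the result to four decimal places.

A modular type scale is a geometric sequence: sizeₙ = base × rⁿ.
1.098 × 1.500⁵ = 1.098 × 7.59375 ≈ 8.3379

8.3379rem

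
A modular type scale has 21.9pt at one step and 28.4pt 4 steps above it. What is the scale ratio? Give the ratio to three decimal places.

1.067

The ratio satisfies 21.9 × r⁴ = 28.4, so r = (28.4 / 21.9)^(1/4).
r = 1.2968^(1/4) ≈ 1.0671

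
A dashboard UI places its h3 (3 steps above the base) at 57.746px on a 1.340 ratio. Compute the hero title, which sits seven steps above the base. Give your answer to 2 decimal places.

The gap is 7 − (3) = 4 steps, so the factor is 1.340^4.
57.746 × 1.340⁴ = 57.746 × 3.22418 ≈ 186.183

186.18px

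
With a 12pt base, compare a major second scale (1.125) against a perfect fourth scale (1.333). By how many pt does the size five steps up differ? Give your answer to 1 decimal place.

28.9pt

Major second: 12.0 × 1.125⁵ = 21.624pt
Perfect fourth: 12.0 × 1.333⁵ = 50.505pt
Difference: 50.505 − 21.624 = 28.881pt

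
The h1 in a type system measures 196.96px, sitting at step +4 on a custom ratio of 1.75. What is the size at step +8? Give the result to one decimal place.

1847.3px

196.96 × 1.75⁴ = 196.96 × 9.37891 ≈ 1847.269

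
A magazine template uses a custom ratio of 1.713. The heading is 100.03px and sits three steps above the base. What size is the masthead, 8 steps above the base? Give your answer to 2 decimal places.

1475.42px

Moving from step +3 to step +8 is 5 steps up, so multiply by r⁵.
100.03 × 1.713⁵ = 100.03 × 14.74982 ≈ 1475.425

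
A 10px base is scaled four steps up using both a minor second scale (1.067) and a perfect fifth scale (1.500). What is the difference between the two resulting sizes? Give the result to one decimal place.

Minor second: 10.0 × 1.067⁴ = 12.962px
Perfect fifth: 10.0 × 1.500⁴ = 50.625px
Difference: 50.625 − 12.962 = 37.663px

37.7px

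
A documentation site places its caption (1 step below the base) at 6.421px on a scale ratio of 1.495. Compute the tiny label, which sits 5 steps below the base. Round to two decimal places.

The gap is -5 − (-1) = -4 steps, so the factor is 1.495^-4.
6.421 ÷ 1.495⁴ = 6.421 ÷ 4.99534 ≈ 1.285

1.29px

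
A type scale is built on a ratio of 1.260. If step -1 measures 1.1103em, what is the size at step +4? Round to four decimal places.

3.5261em

Moving from step -1 to step +4 is 5 steps up, so multiply by r⁵.
1.1103 × 1.260⁵ = 1.1103 × 3.17580 ≈ 3.5261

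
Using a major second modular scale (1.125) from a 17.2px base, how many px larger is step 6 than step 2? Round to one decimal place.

Step 2: 17.2 × 1.125² = 21.769px
Step 6: 17.2 × 1.125⁶ = 34.869px
Difference: 34.869 − 21.769 = 13.100px

13.1px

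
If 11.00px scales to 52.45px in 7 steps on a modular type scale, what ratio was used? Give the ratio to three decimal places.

The ratio satisfies 11.00 × r⁷ = 52.45, so r = (52.45 / 11.00)^(1/7).
r = 4.7682^(1/7) ≈ 1.2500

1.250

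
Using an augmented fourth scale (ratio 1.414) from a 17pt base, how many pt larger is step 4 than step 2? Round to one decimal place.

34.0pt

Step 2: 17.0 × 1.414² = 33.990pt
Step 4: 17.0 × 1.414⁴ = 67.959pt
Difference: 67.959 − 33.990 = 33.969pt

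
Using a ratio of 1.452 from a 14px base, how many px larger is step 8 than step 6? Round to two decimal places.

Step 6: 14.0 × 1.452⁶ = 131.1982px
Step 8: 14.0 × 1.452⁸ = 276.6056px
Difference: 276.6056 − 131.1982 = 145.4074px

145.41px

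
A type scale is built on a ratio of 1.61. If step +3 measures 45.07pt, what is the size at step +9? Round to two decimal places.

784.95pt

The gap is 9 − (3) = 6 steps, so the factor is 1.61^6.
45.07 × 1.61⁶ = 45.07 × 17.41627 ≈ 784.951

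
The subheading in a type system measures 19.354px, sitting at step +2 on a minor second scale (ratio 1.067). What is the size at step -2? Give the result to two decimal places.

14.93px

The gap is -2 − (2) = -4 steps, so the factor is 1.067^-4.
19.354 ÷ 1.067⁴ = 19.354 ÷ 1.29616 ≈ 14.932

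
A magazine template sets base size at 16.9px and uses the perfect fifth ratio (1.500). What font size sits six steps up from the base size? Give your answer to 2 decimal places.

16.9 × 1.500⁶ = 16.9 × 11.39062 ≈ 192.50

192.50px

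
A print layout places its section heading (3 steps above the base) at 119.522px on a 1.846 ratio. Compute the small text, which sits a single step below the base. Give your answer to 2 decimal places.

10.29px

119.522 ÷ 1.846⁴ = 119.522 ÷ 11.61253 ≈ 10.293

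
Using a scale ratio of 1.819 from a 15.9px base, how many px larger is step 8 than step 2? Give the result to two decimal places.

Step 2: 15.9 × 1.819² = 52.6093px
Step 8: 15.9 × 1.819⁸ = 1905.7184px
Difference: 1905.7184 − 52.6093 = 1853.1091px

1853.11px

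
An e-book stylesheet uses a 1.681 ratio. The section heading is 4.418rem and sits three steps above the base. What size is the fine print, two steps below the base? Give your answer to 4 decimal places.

0.3291rem

4.418 ÷ 1.681⁵ = 4.418 ÷ 13.42266 ≈ 0.3291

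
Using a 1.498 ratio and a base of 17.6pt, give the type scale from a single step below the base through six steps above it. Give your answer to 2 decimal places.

11.75pt, 17.60pt, 26.36pt, 39.49pt, 59.16pt, 88.63pt, 132.76pt, 198.88pt

Step -1: 17.6 ÷ 1.498 = 11.75
Step 0: 17.6pt
Step 1: 17.6 × 1.498 = 26.36
Step 2: 17.6 × 1.498² = 39.49
Step 3: 17.6 × 1.498³ = 59.16
Step 4: 17.6 × 1.498⁴ = 88.63
Step 5: 17.6 × 1.498⁵ = 132.76
Step 6: 17.6 × 1.498⁶ = 198.88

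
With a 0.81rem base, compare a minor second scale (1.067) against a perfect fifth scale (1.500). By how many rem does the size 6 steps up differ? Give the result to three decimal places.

Minor second: 0.81 × 1.067⁶ = 1.19529rem
Perfect fifth: 0.81 × 1.500⁶ = 9.22641rem
Difference: 9.22641 − 1.19529 = 8.03112rem

8.031rem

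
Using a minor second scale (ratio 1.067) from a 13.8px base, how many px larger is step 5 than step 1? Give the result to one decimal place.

Step 1: 13.8 × 1.067 = 14.725px
Step 5: 13.8 × 1.067⁵ = 19.085px
Difference: 19.085 − 14.725 = 4.360px

4.4px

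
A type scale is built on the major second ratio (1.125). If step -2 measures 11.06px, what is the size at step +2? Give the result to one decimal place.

17.7px

The gap is 2 − (-2) = 4 steps, so the factor is 1.125^4.
11.06 × 1.125⁴ = 11.06 × 1.60181 ≈ 17.716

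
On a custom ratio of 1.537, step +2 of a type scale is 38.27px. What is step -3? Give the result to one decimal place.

38.27 ÷ 1.537⁵ = 38.27 ÷ 8.57767 ≈ 4.462

4.5px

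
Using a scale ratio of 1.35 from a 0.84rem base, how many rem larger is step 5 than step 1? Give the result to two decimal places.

2.63rem

Step 1: 0.84 × 1.35 = 1.1340rem
Step 5: 0.84 × 1.35⁵ = 3.7666rem
Difference: 3.7666 − 1.1340 = 2.6326rem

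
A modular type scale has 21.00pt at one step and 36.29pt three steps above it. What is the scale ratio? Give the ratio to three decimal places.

1.200

r³ = 36.29 / 21.00, so r = (36.29/21.00)^(1/3).
r = 1.7281^(1/3) ≈ 1.2000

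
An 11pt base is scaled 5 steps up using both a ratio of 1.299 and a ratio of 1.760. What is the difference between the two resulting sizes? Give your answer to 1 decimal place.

At 1.299: 11.0 × 1.299⁵ = 40.685pt
At 1.760: 11.0 × 1.760⁵ = 185.762pt
Difference: 185.762 − 40.685 = 145.077pt

145.1pt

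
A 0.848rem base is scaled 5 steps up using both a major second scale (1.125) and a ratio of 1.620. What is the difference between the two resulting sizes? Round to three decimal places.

7.934rem

Major second: 0.848 × 1.125⁵ = 1.52812rem
At 1.620: 0.848 × 1.620⁵ = 9.46174rem
Difference: 9.46174 − 1.52812 = 7.93362rem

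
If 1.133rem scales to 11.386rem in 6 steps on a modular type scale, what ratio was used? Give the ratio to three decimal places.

r⁶ = 11.386 / 1.133, so r = (11.386/1.133)^(1/6).
r = 10.0494^(1/6) ≈ 1.4690

1.469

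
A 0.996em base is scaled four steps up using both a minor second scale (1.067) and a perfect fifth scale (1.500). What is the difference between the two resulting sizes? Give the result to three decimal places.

3.751em

Minor second: 0.996 × 1.067⁴ = 1.29097em
Perfect fifth: 0.996 × 1.500⁴ = 5.04225em
Difference: 5.04225 − 1.29097 = 3.75128em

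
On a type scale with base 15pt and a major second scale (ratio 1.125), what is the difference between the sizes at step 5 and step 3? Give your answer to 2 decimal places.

Step 3: 15.0 × 1.125³ = 21.3574pt
Step 5: 15.0 × 1.125⁵ = 27.0305pt
Difference: 27.0305 − 21.3574 = 5.6731pt

5.67pt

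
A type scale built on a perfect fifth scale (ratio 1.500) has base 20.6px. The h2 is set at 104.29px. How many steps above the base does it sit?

4

1.500ⁿ = 104.29 / 20.6 = 5.0626
n = ln(5.0626) / ln(1.500) = 1.6219 / 0.4055 ≈ 4.00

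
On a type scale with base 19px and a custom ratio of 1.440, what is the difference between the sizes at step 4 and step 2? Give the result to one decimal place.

Step 2: 19.0 × 1.440² = 39.398px
Step 4: 19.0 × 1.440⁴ = 81.697px
Difference: 81.697 − 39.398 = 42.299px

42.3px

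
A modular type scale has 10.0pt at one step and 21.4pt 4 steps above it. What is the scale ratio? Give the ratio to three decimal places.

r⁴ = 21.4 / 10.0, so r = (21.4/10.0)^(1/4).
r = 2.1400^(1/4) ≈ 1.2095

1.209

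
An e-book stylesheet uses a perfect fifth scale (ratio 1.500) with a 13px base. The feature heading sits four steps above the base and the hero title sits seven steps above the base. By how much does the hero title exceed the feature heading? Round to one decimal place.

156.3px

Step 4: 13.0 × 1.500⁴ = 65.812px
Step 7: 13.0 × 1.500⁷ = 222.117px
Difference: 222.117 − 65.812 = 156.305px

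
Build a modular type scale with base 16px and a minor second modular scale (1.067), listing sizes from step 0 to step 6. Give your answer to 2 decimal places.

16.00px, 17.07px, 18.22px, 19.44px, 20.74px, 22.13px, 23.61px

Step 0: 16px
Step 1: 16.0 × 1.067 = 17.07
Step 2: 16.0 × 1.067² = 18.22
Step 3: 16.0 × 1.067³ = 19.44
Step 4: 16.0 × 1.067⁴ = 20.74
Step 5: 16.0 × 1.067⁵ = 22.13
Step 6: 16.0 × 1.067⁶ = 23.61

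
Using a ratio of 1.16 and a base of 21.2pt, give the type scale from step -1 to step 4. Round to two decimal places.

Step -1: 21.2 ÷ 1.16 = 18.28
Step 0: 21.2pt
Step 1: 21.2 × 1.16 = 24.59
Step 2: 21.2 × 1.16² = 28.53
Step 3: 21.2 × 1.16³ = 33.09
Step 4: 21.2 × 1.16⁴ = 38.39

18.28pt, 21.20pt, 24.59pt, 28.53pt, 33.09pt, 38.39pt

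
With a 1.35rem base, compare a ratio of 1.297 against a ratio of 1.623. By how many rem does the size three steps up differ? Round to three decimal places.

At 1.297: 1.35 × 1.297³ = 2.94546rem
At 1.623: 1.35 × 1.623³ = 5.77151rem
Difference: 5.77151 − 2.94546 = 2.82605rem

2.826rem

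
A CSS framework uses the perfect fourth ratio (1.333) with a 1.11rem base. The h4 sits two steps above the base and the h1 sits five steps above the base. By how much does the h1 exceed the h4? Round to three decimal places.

2.699rem

Step 2: 1.11 × 1.333² = 1.97235rem
Step 5: 1.11 × 1.333⁵ = 4.67169rem
Difference: 4.67169 − 1.97235 = 2.69934rem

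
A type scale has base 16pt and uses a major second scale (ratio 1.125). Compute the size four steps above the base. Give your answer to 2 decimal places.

25.63pt

16.0 × 1.125⁴ = 16.0 × 1.60181 ≈ 25.63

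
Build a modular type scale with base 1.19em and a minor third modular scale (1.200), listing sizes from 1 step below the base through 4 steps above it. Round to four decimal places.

0.9917em, 1.1900em, 1.4280em, 1.7136em, 2.0563em, 2.4676em

Step -1: 1.19 ÷ 1.200 = 0.9917
Step 0: 1.19em
Step 1: 1.19 × 1.200 = 1.4280
Step 2: 1.19 × 1.200² = 1.7136
Step 3: 1.19 × 1.200³ = 2.0563
Step 4: 1.19 × 1.200⁴ = 2.4676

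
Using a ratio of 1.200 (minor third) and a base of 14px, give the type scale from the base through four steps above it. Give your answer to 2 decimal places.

14.00px, 16.80px, 20.16px, 24.19px, 29.03px

Step 0: 14px
Step 1: 14.0 × 1.200 = 16.80
Step 2: 14.0 × 1.200² = 20.16
Step 3: 14.0 × 1.200³ = 24.19
Step 4: 14.0 × 1.200⁴ = 29.03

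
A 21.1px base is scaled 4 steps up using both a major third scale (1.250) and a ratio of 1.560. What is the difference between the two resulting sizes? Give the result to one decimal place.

Major third: 21.1 × 1.250⁴ = 51.514px
At 1.560: 21.1 × 1.560⁴ = 124.963px
Difference: 124.963 − 51.514 = 73.449px

73.4px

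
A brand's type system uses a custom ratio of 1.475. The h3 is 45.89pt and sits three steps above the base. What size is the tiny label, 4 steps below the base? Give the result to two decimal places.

3.02pt

Moving from step +3 to step -4 is 7 steps down, so divide by r⁷.
45.89 ÷ 1.475⁷ = 45.89 ÷ 15.18952 ≈ 3.021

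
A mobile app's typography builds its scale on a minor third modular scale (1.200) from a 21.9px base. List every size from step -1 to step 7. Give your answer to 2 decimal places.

18.25px, 21.90px, 26.28px, 31.54px, 37.84px, 45.41px, 54.49px, 65.39px, 78.47px

Step -1: 21.9 ÷ 1.200 = 18.25
Step 0: 21.9px
Step 1: 21.9 × 1.200 = 26.28
Step 2: 21.9 × 1.200² = 31.54
Step 3: 21.9 × 1.200³ = 37.84
Step 4: 21.9 × 1.200⁴ = 45.41
Step 5: 21.9 × 1.200⁵ = 54.49
Step 6: 21.9 × 1.200⁶ = 65.39
Step 7: 21.9 × 1.200⁷ = 78.47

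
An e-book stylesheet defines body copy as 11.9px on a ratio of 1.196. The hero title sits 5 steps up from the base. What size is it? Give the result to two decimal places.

Every step multiplies by the scale ratio.
11.9 × 1.196⁵ = 11.9 × 2.44712 ≈ 29.12

29.12px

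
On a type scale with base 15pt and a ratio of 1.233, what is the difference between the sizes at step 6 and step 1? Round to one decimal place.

34.2pt

Step 1: 15.0 × 1.233 = 18.495pt
Step 6: 15.0 × 1.233⁶ = 52.707pt
Difference: 52.707 − 18.495 = 34.212pt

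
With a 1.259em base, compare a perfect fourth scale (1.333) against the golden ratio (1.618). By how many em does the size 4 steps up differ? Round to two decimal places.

Perfect fourth: 1.259 × 1.333⁴ = 3.9751em
Golden ratio: 1.259 × 1.618⁴ = 8.6286em
Difference: 8.6286 − 3.9751 = 4.6535em

4.65em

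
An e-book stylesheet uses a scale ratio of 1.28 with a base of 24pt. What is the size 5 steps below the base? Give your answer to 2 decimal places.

Each step on a modular scale multiplies by the ratio, so the size n steps from the base is base × ratioⁿ.
24.0 ÷ 1.28⁵ = 24.0 ÷ 3.43597 ≈ 6.98

6.98pt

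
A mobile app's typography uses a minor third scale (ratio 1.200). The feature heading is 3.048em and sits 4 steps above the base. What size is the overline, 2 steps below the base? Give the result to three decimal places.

Moving from step +4 to step -2 is 6 steps down, so divide by r⁶.
3.048 ÷ 1.200⁶ = 3.048 ÷ 2.98598 ≈ 1.021

1.021em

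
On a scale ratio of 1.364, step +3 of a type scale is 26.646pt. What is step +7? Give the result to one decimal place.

The gap is 7 − (3) = 4 steps, so the factor is 1.364^4.
26.646 × 1.364⁴ = 26.646 × 3.46145 ≈ 92.234

92.2pt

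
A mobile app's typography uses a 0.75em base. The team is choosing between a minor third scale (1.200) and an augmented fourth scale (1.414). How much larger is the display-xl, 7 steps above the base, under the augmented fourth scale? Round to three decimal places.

5.789em

Minor third: 0.75 × 1.200⁷ = 2.68739em
Augmented fourth: 0.75 × 1.414⁷ = 8.47632em
Difference: 8.47632 − 2.68739 = 5.78893em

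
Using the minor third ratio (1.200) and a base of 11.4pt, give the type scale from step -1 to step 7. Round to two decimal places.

9.50pt, 11.40pt, 13.68pt, 16.42pt, 19.70pt, 23.64pt, 28.37pt, 34.04pt, 40.85pt

Step -1: 11.4 ÷ 1.200 = 9.50
Step 0: 11.4pt
Step 1: 11.4 × 1.200 = 13.68
Step 2: 11.4 × 1.200² = 16.42
Step 3: 11.4 × 1.200³ = 19.70
Step 4: 11.4 × 1.200⁴ = 23.64
Step 5: 11.4 × 1.200⁵ = 28.37
Step 6: 11.4 × 1.200⁶ = 34.04
Step 7: 11.4 × 1.200⁷ = 40.85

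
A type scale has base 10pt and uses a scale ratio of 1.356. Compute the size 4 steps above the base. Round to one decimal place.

Each step on a modular scale multiplies by the ratio, so the size n steps from the base is base × ratioⁿ.
10.0 × 1.356⁴ = 10.0 × 3.38095 ≈ 33.81

33.8pt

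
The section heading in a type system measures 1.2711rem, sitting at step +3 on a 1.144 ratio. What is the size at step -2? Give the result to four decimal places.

0.6487rem

1.2711 ÷ 1.144⁵ = 1.2711 ÷ 1.95943 ≈ 0.6487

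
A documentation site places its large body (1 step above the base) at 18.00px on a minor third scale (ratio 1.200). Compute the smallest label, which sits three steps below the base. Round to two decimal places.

Moving from step +1 to step -3 is 4 steps down, so divide by r⁴.
18.00 ÷ 1.200⁴ = 18.00 ÷ 2.07360 ≈ 8.681

8.68px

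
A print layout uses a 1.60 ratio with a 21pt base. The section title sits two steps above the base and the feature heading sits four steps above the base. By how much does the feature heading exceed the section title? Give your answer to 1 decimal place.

83.9pt

Step 2: 21.0 × 1.60² = 53.760pt
Step 4: 21.0 × 1.60⁴ = 137.626pt
Difference: 137.626 − 53.760 = 83.866pt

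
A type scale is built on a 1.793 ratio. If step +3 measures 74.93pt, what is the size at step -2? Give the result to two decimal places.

74.93 ÷ 1.793⁵ = 74.93 ÷ 18.53111 ≈ 4.043

4.04pt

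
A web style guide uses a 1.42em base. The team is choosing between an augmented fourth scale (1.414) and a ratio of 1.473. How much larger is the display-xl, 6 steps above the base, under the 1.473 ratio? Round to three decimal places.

3.155em

Augmented fourth: 1.42 × 1.414⁶ = 11.34971em
At 1.473: 1.42 × 1.473⁶ = 14.50457em
Difference: 14.50457 − 11.34971 = 3.15486em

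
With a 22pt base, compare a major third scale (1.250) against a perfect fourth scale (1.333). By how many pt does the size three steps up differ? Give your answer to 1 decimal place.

Major third: 22.0 × 1.250³ = 42.969pt
Perfect fourth: 22.0 × 1.333³ = 52.109pt
Difference: 52.109 − 42.969 = 9.140pt

9.1pt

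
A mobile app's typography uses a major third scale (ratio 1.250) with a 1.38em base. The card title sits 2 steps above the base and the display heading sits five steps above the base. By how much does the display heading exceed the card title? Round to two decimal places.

Step 2: 1.38 × 1.250² = 2.1562em
Step 5: 1.38 × 1.250⁵ = 4.2114em
Difference: 4.2114 − 2.1562 = 2.0552em

2.06em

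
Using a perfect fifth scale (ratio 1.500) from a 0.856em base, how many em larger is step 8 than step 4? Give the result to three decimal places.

17.605em

Step 4: 0.856 × 1.500⁴ = 4.33350em
Step 8: 0.856 × 1.500⁸ = 21.93834em
Difference: 21.93834 − 4.33350 = 17.60484em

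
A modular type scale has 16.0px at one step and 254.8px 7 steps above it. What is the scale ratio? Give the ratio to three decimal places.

1.485

The ratio satisfies 16.0 × r⁷ = 254.8, so r = (254.8 / 16.0)^(1/7).
r = 15.9250^(1/7) ≈ 1.4850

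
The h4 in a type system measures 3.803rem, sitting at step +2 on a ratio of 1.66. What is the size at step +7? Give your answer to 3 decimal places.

47.937rem

Moving from step +2 to step +7 is 5 steps up, so multiply by r⁵.
3.803 × 1.66⁵ = 3.803 × 12.60493 ≈ 47.937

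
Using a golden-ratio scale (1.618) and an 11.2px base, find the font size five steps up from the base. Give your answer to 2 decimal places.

11.2 × 1.618⁵ = 11.2 × 11.08901 ≈ 124.20

124.20px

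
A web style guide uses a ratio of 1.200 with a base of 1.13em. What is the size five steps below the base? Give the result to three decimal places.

1.13 ÷ 1.200⁵ = 1.13 ÷ 2.48832 ≈ 0.454

0.454em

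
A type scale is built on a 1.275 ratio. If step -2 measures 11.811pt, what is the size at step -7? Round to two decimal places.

3.51pt

11.811 ÷ 1.275⁵ = 11.811 ÷ 3.36939 ≈ 3.505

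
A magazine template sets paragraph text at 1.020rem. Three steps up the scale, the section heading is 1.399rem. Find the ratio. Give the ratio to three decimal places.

The ratio satisfies 1.020 × r³ = 1.399, so r = (1.399 / 1.020)^(1/3).
r = 1.3716^(1/3) ≈ 1.1111

1.111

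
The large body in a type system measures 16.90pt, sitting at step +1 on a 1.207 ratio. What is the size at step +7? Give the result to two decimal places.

52.26pt

Moving from step +1 to step +7 is 6 steps up, so multiply by r⁶.
16.90 × 1.207⁶ = 16.90 × 3.09203 ≈ 52.255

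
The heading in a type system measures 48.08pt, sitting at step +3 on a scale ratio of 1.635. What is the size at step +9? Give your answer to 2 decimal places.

918.48pt

The gap is 9 − (3) = 6 steps, so the factor is 1.635^6.
48.08 × 1.635⁶ = 48.08 × 19.10322 ≈ 918.483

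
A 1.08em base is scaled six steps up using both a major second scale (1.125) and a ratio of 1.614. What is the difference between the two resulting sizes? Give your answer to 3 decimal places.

16.902em

Major second: 1.08 × 1.125⁶ = 2.18947em
At 1.614: 1.08 × 1.614⁶ = 19.09171em
Difference: 19.09171 − 2.18947 = 16.90224em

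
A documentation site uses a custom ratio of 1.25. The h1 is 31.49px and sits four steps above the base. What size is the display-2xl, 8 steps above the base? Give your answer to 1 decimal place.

76.9px

Moving from step +4 to step +8 is 4 steps up, so multiply by r⁴.
31.49 × 1.25⁴ = 31.49 × 2.44141 ≈ 76.880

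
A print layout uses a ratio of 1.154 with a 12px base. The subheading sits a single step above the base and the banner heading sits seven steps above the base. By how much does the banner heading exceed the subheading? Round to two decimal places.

Step 1: 12.0 × 1.154 = 13.8480px
Step 7: 12.0 × 1.154⁷ = 32.7056px
Difference: 32.7056 − 13.8480 = 18.8576px

18.86px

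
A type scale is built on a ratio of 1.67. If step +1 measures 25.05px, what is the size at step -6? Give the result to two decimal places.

25.05 ÷ 1.67⁷ = 25.05 ÷ 36.22558 ≈ 0.692

0.69px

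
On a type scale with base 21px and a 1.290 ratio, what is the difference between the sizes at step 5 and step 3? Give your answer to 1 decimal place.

Step 3: 21.0 × 1.290³ = 45.080px
Step 5: 21.0 × 1.290⁵ = 75.018px
Difference: 75.018 − 45.080 = 29.938px

29.9px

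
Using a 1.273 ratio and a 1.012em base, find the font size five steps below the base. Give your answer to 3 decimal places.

0.303em

Every step multiplies by the scale ratio.
1.012 ÷ 1.273⁵ = 1.012 ÷ 3.34304 ≈ 0.303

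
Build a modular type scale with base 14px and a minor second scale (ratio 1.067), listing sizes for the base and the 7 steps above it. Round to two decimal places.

14.00px, 14.94px, 15.94px, 17.01px, 18.15px, 19.36px, 20.66px, 22.04px

Step 0: 14px
Step 1: 14.0 × 1.067 = 14.94
Step 2: 14.0 × 1.067² = 15.94
Step 3: 14.0 × 1.067³ = 17.01
Step 4: 14.0 × 1.067⁴ = 18.15
Step 5: 14.0 × 1.067⁵ = 19.36
Step 6: 14.0 × 1.067⁶ = 20.66
Step 7: 14.0 × 1.067⁷ = 22.04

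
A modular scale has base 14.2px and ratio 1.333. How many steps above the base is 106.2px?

7

1.333ⁿ = 106.2 / 14.2 = 7.4789
n = ln(7.4789) / ln(1.333) = 2.0121 / 0.2874 ≈ 7.00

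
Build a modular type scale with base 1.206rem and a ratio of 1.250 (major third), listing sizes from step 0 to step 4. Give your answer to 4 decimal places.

Step 0: 1.206rem
Step 1: 1.206 × 1.250 = 1.5075
Step 2: 1.206 × 1.250² = 1.8844
Step 3: 1.206 × 1.250³ = 2.3555
Step 4: 1.206 × 1.250⁴ = 2.9443

1.2060rem, 1.5075rem, 1.8844rem, 2.3555rem, 2.9443rem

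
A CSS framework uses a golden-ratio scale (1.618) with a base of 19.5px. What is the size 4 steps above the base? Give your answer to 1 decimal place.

A modular type scale is a geometric sequence: sizeₙ = base × rⁿ.
19.5 × 1.618⁴ = 19.5 × 6.85353 ≈ 133.64

133.6px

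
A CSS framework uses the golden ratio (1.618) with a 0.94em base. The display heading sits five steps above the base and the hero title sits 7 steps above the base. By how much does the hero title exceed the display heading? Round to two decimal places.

Step 5: 0.94 × 1.618⁵ = 10.4237em
Step 7: 0.94 × 1.618⁷ = 27.2884em
Difference: 27.2884 − 10.4237 = 16.8647em

16.86em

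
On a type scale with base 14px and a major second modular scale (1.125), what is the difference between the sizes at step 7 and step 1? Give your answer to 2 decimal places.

Step 1: 14.0 × 1.125 = 15.7500px
Step 7: 14.0 × 1.125⁷ = 31.9298px
Difference: 31.9298 − 15.7500 = 16.1798px

16.18px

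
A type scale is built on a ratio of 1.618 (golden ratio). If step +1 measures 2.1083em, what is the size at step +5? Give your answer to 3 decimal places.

14.449em

Moving from step +1 to step +5 is 4 steps up, so multiply by r⁴.
2.1083 × 1.618⁴ = 2.1083 × 6.85353 ≈ 14.449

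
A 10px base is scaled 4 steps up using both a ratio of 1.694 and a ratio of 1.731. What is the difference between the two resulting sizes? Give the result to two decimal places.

At 1.694: 10.0 × 1.694⁴ = 82.3481px
At 1.731: 10.0 × 1.731⁴ = 89.7818px
Difference: 89.7818 − 82.3481 = 7.4337px

7.43px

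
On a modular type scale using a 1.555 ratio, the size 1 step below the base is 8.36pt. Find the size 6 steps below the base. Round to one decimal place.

0.9pt

The gap is -6 − (-1) = -5 steps, so the factor is 1.555^-5.
8.36 ÷ 1.555⁵ = 8.36 ÷ 9.09184 ≈ 0.920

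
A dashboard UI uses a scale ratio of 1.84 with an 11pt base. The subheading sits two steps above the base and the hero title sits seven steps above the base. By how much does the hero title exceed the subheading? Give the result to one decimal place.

Step 2: 11.0 × 1.84² = 37.242pt
Step 7: 11.0 × 1.84⁷ = 785.448pt
Difference: 785.448 − 37.242 = 748.206pt

748.2pt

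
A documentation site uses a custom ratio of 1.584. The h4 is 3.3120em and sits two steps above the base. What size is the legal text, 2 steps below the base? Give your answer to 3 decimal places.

Moving from step +2 to step -2 is 4 steps down, so divide by r⁴.
3.3120 ÷ 1.584⁴ = 3.3120 ÷ 6.29536 ≈ 0.526

0.526em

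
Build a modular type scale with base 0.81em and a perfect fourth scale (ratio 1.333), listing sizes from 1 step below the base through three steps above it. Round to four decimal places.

Step -1: 0.81 ÷ 1.333 = 0.6077
Step 0: 0.81em
Step 1: 0.81 × 1.333 = 1.0797
Step 2: 0.81 × 1.333² = 1.4393
Step 3: 0.81 × 1.333³ = 1.9186

0.6077em, 0.8100em, 1.0797em, 1.4393em, 1.9186em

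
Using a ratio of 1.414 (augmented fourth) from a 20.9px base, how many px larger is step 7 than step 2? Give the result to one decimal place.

Step 2: 20.9 × 1.414² = 41.787px
Step 7: 20.9 × 1.414⁷ = 236.207px
Difference: 236.207 − 41.787 = 194.420px

194.4px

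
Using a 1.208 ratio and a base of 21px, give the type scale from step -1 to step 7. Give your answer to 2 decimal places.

Step -1: 21.0 ÷ 1.208 = 17.38
Step 0: 21px
Step 1: 21.0 × 1.208 = 25.37
Step 2: 21.0 × 1.208² = 30.64
Step 3: 21.0 × 1.208³ = 37.02
Step 4: 21.0 × 1.208⁴ = 44.72
Step 5: 21.0 × 1.208⁵ = 54.02
Step 6: 21.0 × 1.208⁶ = 65.26
Step 7: 21.0 × 1.208⁷ = 78.83

17.38px, 21.00px, 25.37px, 30.64px, 37.02px, 44.72px, 54.02px, 65.26px, 78.83px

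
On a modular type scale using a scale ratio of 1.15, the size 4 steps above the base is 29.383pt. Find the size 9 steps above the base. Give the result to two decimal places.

59.10pt

29.383 × 1.15⁵ = 29.383 × 2.01136 ≈ 59.100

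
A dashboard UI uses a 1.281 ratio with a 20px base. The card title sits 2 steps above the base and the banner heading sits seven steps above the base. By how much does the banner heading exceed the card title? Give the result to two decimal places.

Step 2: 20.0 × 1.281² = 32.8192px
Step 7: 20.0 × 1.281⁷ = 113.2072px
Difference: 113.2072 − 32.8192 = 80.3880px

80.39px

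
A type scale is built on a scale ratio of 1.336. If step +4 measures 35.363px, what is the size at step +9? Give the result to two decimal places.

35.363 × 1.336⁵ = 35.363 × 4.25630 ≈ 150.516

150.52px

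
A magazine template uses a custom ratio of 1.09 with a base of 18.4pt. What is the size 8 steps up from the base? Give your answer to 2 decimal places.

Every step multiplies by the scale ratio.
18.4 × 1.09⁸ = 18.4 × 1.99256 ≈ 36.66

36.66pt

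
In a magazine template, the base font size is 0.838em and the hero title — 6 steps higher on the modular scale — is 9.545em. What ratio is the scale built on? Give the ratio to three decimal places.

The ratio satisfies 0.838 × r⁶ = 9.545, so r = (9.545 / 0.838)^(1/6).
r = 11.3902^(1/6) ≈ 1.5000

1.500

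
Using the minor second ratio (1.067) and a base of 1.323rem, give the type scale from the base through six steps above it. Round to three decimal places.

1.323rem, 1.412rem, 1.506rem, 1.607rem, 1.715rem, 1.830rem, 1.952rem

Step 0: 1.323rem
Step 1: 1.323 × 1.067 = 1.412
Step 2: 1.323 × 1.067² = 1.506
Step 3: 1.323 × 1.067³ = 1.607
Step 4: 1.323 × 1.067⁴ = 1.715
Step 5: 1.323 × 1.067⁵ = 1.830
Step 6: 1.323 × 1.067⁶ = 1.952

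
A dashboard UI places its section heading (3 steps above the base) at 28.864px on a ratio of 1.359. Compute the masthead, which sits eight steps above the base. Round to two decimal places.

28.864 × 1.359⁵ = 28.864 × 4.63551 ≈ 133.799

133.80px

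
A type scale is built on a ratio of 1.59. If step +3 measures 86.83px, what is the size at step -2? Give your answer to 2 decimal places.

Moving from step +3 to step -2 is 5 steps down, so divide by r⁵.
86.83 ÷ 1.59⁵ = 86.83 ÷ 10.16215 ≈ 8.544

8.54px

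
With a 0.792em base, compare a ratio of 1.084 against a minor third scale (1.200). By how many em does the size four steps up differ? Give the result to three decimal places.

At 1.084: 0.792 × 1.084⁴ = 1.09356em
Minor third: 0.792 × 1.200⁴ = 1.64229em
Difference: 1.64229 − 1.09356 = 0.54873em

0.549em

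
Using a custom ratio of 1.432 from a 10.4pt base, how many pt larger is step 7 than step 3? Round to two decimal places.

Step 3: 10.4 × 1.432³ = 30.5395pt
Step 7: 10.4 × 1.432⁷ = 128.4205pt
Difference: 128.4205 − 30.5395 = 97.8810pt

97.88pt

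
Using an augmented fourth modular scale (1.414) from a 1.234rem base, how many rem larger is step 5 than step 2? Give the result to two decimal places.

Step 2: 1.234 × 1.414² = 2.4673rem
Step 5: 1.234 × 1.414⁵ = 6.9753rem
Difference: 6.9753 − 2.4673 = 4.5080rem

4.51rem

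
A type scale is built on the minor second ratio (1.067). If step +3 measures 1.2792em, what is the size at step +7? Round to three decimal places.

1.658em

1.2792 × 1.067⁴ = 1.2792 × 1.29616 ≈ 1.658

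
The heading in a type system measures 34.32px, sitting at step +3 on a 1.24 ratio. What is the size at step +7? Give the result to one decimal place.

81.1px

Moving from step +3 to step +7 is 4 steps up, so multiply by r⁴.
34.32 × 1.24⁴ = 34.32 × 2.36421 ≈ 81.140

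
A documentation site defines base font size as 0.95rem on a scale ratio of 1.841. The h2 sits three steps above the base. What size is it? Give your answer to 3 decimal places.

0.95 × 1.841³ = 0.95 × 6.23967 ≈ 5.928

5.928rem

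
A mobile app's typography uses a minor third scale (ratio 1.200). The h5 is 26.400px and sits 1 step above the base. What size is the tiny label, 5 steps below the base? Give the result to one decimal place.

8.8px

The gap is -5 − (1) = -6 steps, so the factor is 1.200^-6.
26.400 ÷ 1.200⁶ = 26.400 ÷ 2.98598 ≈ 8.841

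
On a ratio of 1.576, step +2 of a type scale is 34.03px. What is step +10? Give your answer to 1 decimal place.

Moving from step +2 to step +10 is 8 steps up, so multiply by r⁸.
34.03 × 1.576⁸ = 34.03 × 38.05833 ≈ 1295.125

1295.1px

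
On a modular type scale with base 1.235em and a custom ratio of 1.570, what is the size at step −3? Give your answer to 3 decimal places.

Every step multiplies by the scale ratio.
1.235 ÷ 1.570³ = 1.235 ÷ 3.86989 ≈ 0.319

0.319em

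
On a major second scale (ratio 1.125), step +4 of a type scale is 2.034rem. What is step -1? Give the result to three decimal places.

2.034 ÷ 1.125⁵ = 2.034 ÷ 1.80203 ≈ 1.129

1.129rem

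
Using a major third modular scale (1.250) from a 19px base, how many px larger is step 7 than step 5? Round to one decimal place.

Step 5: 19.0 × 1.250⁵ = 57.983px
Step 7: 19.0 × 1.250⁷ = 90.599px
Difference: 90.599 − 57.983 = 32.616px

32.6px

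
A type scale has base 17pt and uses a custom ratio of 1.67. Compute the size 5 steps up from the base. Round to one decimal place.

220.8pt

17.0 × 1.67⁵ = 17.0 × 12.98920 ≈ 220.82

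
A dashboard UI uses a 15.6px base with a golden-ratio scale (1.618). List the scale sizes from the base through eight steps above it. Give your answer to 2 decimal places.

Step 0: 15.6px
Step 1: 15.6 × 1.618 = 25.24
Step 2: 15.6 × 1.618² = 40.84
Step 3: 15.6 × 1.618³ = 66.08
Step 4: 15.6 × 1.618⁴ = 106.92
Step 5: 15.6 × 1.618⁵ = 172.99
Step 6: 15.6 × 1.618⁶ = 279.90
Step 7: 15.6 × 1.618⁷ = 452.87
Step 8: 15.6 × 1.618⁸ = 732.74

15.60px, 25.24px, 40.84px, 66.08px, 106.92px, 172.99px, 279.90px, 452.87px, 732.74px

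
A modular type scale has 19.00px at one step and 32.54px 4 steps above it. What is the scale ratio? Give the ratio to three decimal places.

r⁴ = 32.54 / 19.00, so r = (32.54/19.00)^(1/4).
r = 1.7126^(1/4) ≈ 1.1440

1.144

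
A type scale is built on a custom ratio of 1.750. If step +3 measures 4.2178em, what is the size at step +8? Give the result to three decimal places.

69.227em

The gap is 8 − (3) = 5 steps, so the factor is 1.750^5.
4.2178 × 1.750⁵ = 4.2178 × 16.41309 ≈ 69.227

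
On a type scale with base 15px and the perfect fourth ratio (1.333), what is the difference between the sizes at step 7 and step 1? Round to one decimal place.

92.2px

Step 1: 15.0 × 1.333 = 19.995px
Step 7: 15.0 × 1.333⁷ = 112.177px
Difference: 112.177 − 19.995 = 92.182px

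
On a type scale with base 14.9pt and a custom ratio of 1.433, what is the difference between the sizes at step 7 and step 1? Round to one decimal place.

163.5pt

Step 1: 14.9 × 1.433 = 21.352pt
Step 7: 14.9 × 1.433⁷ = 184.888pt
Difference: 184.888 − 21.352 = 163.536pt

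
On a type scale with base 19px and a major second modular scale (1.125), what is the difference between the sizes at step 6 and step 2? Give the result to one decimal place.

14.5px

Step 2: 19.0 × 1.125² = 24.047px
Step 6: 19.0 × 1.125⁶ = 38.518px
Difference: 38.518 − 24.047 = 14.471px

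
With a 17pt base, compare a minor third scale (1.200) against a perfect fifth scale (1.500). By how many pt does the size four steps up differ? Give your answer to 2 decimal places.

Minor third: 17.0 × 1.200⁴ = 35.2512pt
Perfect fifth: 17.0 × 1.500⁴ = 86.0625pt
Difference: 86.0625 − 35.2512 = 50.8113pt

50.81pt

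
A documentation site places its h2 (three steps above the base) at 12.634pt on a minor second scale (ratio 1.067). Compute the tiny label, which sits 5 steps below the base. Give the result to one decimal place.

7.5pt

12.634 ÷ 1.067⁸ = 12.634 ÷ 1.68002 ≈ 7.520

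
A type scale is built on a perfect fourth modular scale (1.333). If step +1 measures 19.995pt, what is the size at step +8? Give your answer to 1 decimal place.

19.995 × 1.333⁷ = 19.995 × 7.47844 ≈ 149.531

149.5pt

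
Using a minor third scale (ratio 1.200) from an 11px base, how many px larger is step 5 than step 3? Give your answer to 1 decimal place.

Step 3: 11.0 × 1.200³ = 19.008px
Step 5: 11.0 × 1.200⁵ = 27.372px
Difference: 27.372 − 19.008 = 8.364px

8.4px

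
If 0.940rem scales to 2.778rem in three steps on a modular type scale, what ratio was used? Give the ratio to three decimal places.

r³ = 2.778 / 0.940, so r = (2.778/0.940)^(1/3).
r = 2.9553^(1/3) ≈ 1.4351

1.435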